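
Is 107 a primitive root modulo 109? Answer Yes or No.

No

φ(109) = 109 − 1 = 108 = 2^2 · 3^3.
It suffices to check that the order of 107 is not a proper divisor of 108: compute 107^(108/q) for q ∈ {2, 3}.
107^54 ≡ 108 (mod 109)  [q = 2: ≢ 1 ✓]
107^36 ≡ 1 (mod 109)  [q = 3: ≡ 1 ✗]
The check at q = 3 fails, so 107 generates a proper subgroup.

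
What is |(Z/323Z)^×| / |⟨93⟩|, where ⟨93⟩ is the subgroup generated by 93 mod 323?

ord(93) | φ(323) = φ(17·19) = (17−1)·(19−1) = 16·18 = 288 = 2^5 · 3^2.
Divisors of 288: 1, 2, 3, 4, 6, 8, 9, 12, 16, 18, 24, 32, 36, 48, 72, 96, 144, 288.
Test each divisor d:
93^1 ≡ 93 (mod 323)
93^2 ≡ 251 (mod 323)
93^3 ≡ 87 (mod 323)
93^4 ≡ 16 (mod 323)
93^6 ≡ 140 (mod 323)
93^8 ≡ 256 (mod 323)
93^9 ≡ 229 (mod 323)
93^12 ≡ 220 (mod 323)
93^16 ≡ 290 (mod 323)
93^18 ≡ 115 (mod 323)
93^24 ≡ 273 (mod 323)
93^32 ≡ 120 (mod 323)
93^36 ≡ 305 (mod 323)
93^48 ≡ 239 (mod 323)
93^72 ≡ 1 (mod 323) ✓
Thus |⟨93⟩| = ord(93) = 72.
[(Z/323Z)^× : ⟨93⟩] = 288/72 = 4.

4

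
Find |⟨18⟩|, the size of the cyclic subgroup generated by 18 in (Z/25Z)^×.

ord(18) | φ(25) = φ(5^2) = 5·(5−1) = 20 = 2^2 · 5.
Divisors of 20: 1, 2, 4, 5, 10, 20.
Compute 18^d (mod 25) for the divisors d until we hit 1:
18^1 ≡ 18 (mod 25)
18^2 ≡ 24 (mod 25)
18^4 ≡ 1 (mod 25) ✓
Hence ord(18) = 4.

4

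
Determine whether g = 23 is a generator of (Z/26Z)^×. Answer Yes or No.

No

φ(26) = φ(2)·φ(13) = 1·12 = 12 = 2^2 · 3.
It suffices to check that the order of 23 is not a proper divisor of 12: compute 23^(12/q) for q ∈ {2, 3}.
23^6 ≡ 1 (mod 26)  [q = 2: ≡ 1 ✗]
23^4 ≡ 3 (mod 26)  [q = 3: ≢ 1 ✓]
Since 23^6 ≡ 1, the order of 23 divides 6 < 12, so 23 is not a primitive root.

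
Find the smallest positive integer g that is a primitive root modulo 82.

7

φ(82) = φ(2)·φ(41) = 1·40 = 40 = 2^3 · 5.
g is a primitive root iff g^(40/q) ≢ 1 (mod 82) for each prime q ∈ {2, 5}.
g = 2: gcd(2, 82) = 2 > 1, not a unit — skip.
g = 3: 3^20 ≡ 81; 3^8 ≡ 1 — hits 1, so not a primitive root.
g = 4: gcd(4, 82) = 2 > 1, not a unit — skip.
g = 5: 5^20 ≡ 1 — hits 1, so not a primitive root.
g = 6: gcd(6, 82) = 2 > 1, not a unit — skip.
g = 7: 7^20 ≡ 81; 7^8 ≡ 37 — none is 1, so 7 is a primitive root.
The smallest primitive root modulo 82 is 7.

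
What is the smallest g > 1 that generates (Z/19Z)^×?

2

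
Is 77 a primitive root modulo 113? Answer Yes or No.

φ(113) = 113 − 1 = 112 = 2^4 · 7.
77 is a primitive root mod 113 iff 77^(φ(113)/q) ≢ 1 for every prime q | φ(113), i.e. q ∈ {2, 7}.
77^56 ≡ 1 (mod 113)  [q = 2: ≡ 1 ✗]
77^16 ≡ 109 (mod 113)  [q = 7: ≢ 1 ✓]
Since 77^56 ≡ 1, the order of 77 divides 56 < 112, so 77 is not a primitive root.

No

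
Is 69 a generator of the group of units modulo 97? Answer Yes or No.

No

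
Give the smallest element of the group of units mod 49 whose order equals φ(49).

3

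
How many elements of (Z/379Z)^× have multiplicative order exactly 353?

0

φ(379) = 379 − 1 = 378 = 2 · 3^3 · 7.
(Z/379Z)^× is cyclic (|G| = 378); a cyclic group of order m has exactly φ(d) elements of each order d | m, and none otherwise.
353 does not divide 378, so no element of (Z/379Z)^× has order 353.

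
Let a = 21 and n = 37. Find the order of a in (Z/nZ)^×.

18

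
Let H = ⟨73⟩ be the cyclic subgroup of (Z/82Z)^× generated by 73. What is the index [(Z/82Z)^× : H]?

By Lagrange's theorem, ord_82(73) divides φ(82) = φ(2)·φ(41) = 1·40 = 40 = 2^3 · 5.
Divisors of 40: 1, 2, 4, 5, 8, 10, 20, 40.
Evaluate successive powers at the divisors of 40:
73^1 ≡ 73 (mod 82)
73^2 ≡ 81 (mod 82)
73^4 ≡ 1 (mod 82) ✓
So ord_82(73) = 4, hence |⟨73⟩| = 4.
[(Z/82Z)^× : ⟨73⟩] = 40/4 = 10.

10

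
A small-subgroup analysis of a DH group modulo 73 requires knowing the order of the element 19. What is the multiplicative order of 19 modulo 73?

The order of 19 must divide φ(73) = 73 − 1 = 72 = 2^3 · 3^2.
Divisors of 72: 1, 2, 3, 4, 6, 8, 9, 12, 18, 24, 36, 72.
Compute 19^d (mod 73) for the divisors d until we hit 1:
19^1 ≡ 19
19^2 ≡ 69
19^3 ≡ 70
19^4 ≡ 16
19^6 ≡ 9
19^8 ≡ 37
19^9 ≡ 46
19^12 ≡ 8
19^18 ≡ 72
19^24 ≡ 64
19^36 ≡ 1
The smallest such exponent is 36, so the order of 19 is 36.

36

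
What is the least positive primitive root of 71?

φ(71) = 71 − 1 = 70 = 2 · 5 · 7.
g is a primitive root iff g^(70/q) ≢ 1 (mod 71) for each prime q ∈ {2, 5, 7}.
g = 2: 2^35 ≡ 1 — hits 1, so not a primitive root.
g = 3: 3^35 ≡ 1 — hits 1, so not a primitive root.
g = 4: 4^35 ≡ 1 — hits 1, so not a primitive root.
g = 5: 5^35 ≡ 1 — hits 1, so not a primitive root.
g = 6: 6^35 ≡ 1 — hits 1, so not a primitive root.
g = 7: 7^35 ≡ 70; 7^14 ≡ 54; 7^10 ≡ 45 — none is 1, so 7 is a primitive root.
Hence the least primitive root of 71 is 7.

7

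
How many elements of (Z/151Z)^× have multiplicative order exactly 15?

8

φ(151) = 151 − 1 = 150 = 2 · 3 · 5^2.
Since (Z/151Z)^× is cyclic of order 150, the number of elements of order d is φ(d) when d | 150 and 0 otherwise.
15 = 3 · 5 divides 150, and φ(15) = 8.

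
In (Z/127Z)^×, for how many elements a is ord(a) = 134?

0

φ(127) = 127 − 1 = 126 = 2 · 3^2 · 7.
Since (Z/127Z)^× is cyclic of order 126, the number of elements of order d is φ(d) when d | 126 and 0 otherwise.
Here 126 is not a multiple of 134, so there are no elements of order 134.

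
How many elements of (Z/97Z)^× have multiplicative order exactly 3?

φ(97) = 97 − 1 = 96 = 2^5 · 3.
(Z/97Z)^× is cyclic (|G| = 96); a cyclic group of order m has exactly φ(d) elements of each order d | m, and none otherwise.
3 | 96, and φ(3) = 3 − 1 = 2.

2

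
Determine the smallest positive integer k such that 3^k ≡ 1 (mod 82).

8

Since 3 ∈ (Z/82Z)^×, its order divides φ(82) = φ(2)·φ(41) = 1·40 = 40 = 2^3 · 5.
Divisors of 40: 1, 2, 4, 5, 8, 10, 20, 40.
Compute 3^d (mod 82) for the divisors d until we hit 1:
3^1 ≡ 3
3^2 ≡ 9
3^4 ≡ 81
3^5 ≡ 79
3^8 ≡ 1
So ord_82(3) = 8.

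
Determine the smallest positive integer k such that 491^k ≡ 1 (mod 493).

56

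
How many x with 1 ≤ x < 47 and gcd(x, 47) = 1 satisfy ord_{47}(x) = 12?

φ(47) = 47 − 1 = 46 = 2 · 23.
(Z/47Z)^× is cyclic (|G| = 46); a cyclic group of order m has exactly φ(d) elements of each order d | m, and none otherwise.
12 does not divide 46, so no element of (Z/47Z)^× has order 12.

0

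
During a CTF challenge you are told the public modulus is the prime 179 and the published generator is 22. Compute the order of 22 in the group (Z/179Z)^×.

89

Since 22 ∈ (Z/179Z)^×, its order divides φ(179) = 179 − 1 = 178 = 2 · 89.
Divisors of 178: 1, 2, 89, 178.
Check 22^d mod 179 for each divisor in increasing order:
22^1 ≡ 22
22^2 ≡ 126
22^89 ≡ 1
Hence ord(22) = 89.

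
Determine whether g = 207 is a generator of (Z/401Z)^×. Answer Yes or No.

φ(401) = 401 − 1 = 400 = 2^4 · 5^2.
Test 207^(400/q) mod 401 for each prime factor q of 400:
207^200 ≡ 400 (mod 401)  [q = 2: ≢ 1 ✓]
207^80 ≡ 318 (mod 401)  [q = 5: ≢ 1 ✓]
Every test exponent gives a nontrivial residue, hence 207 generates the full group.

Yes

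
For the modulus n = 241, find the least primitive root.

φ(241) = 241 − 1 = 240 = 2^4 · 3 · 5.
g is a primitive root iff g^(240/q) ≢ 1 (mod 241) for each prime q ∈ {2, 3, 5}.
g = 2: 2^120 ≡ 1 — hits 1, so not a primitive root.
g = 3: 3^120 ≡ 1 — hits 1, so not a primitive root.
g = 4: 4^120 ≡ 1 — hits 1, so not a primitive root.
g = 5: 5^120 ≡ 1 — hits 1, so not a primitive root.
g = 6: 6^120 ≡ 1 — hits 1, so not a primitive root.
g = 7: 7^120 ≡ 240; 7^80 ≡ 15; 7^48 ≡ 91 — none is 1, so 7 is a primitive root.
The smallest primitive root modulo 241 is 7.

7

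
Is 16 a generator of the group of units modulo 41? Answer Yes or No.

No

φ(41) = 41 − 1 = 40 = 2^3 · 5.
16 is a primitive root mod 41 iff 16^(φ(41)/q) ≢ 1 for every prime q | φ(41), i.e. q ∈ {2, 5}.
16^20 ≡ 1 (mod 41)  [q = 2: ≡ 1 ✗]
16^8 ≡ 37 (mod 41)  [q = 5: ≢ 1 ✓]
16^20 ≡ 1 shows ord(16) | 20, strictly less than φ(41); not a primitive root.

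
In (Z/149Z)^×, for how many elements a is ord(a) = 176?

φ(149) = 149 − 1 = 148 = 2^2 · 37.
(Z/149Z)^× is cyclic (|G| = 148); a cyclic group of order m has exactly φ(d) elements of each order d | m, and none otherwise.
176 does not divide 148, so no element of (Z/149Z)^× has order 176.

0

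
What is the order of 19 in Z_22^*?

10

By Lagrange's theorem, ord_22(19) divides φ(22) = φ(2)·φ(11) = 1·10 = 10 = 2 · 5.
Divisors of 10: 1, 2, 5, 10.
Test each divisor d:
19^1 ≡ 19
19^2 ≡ 9
19^5 ≡ 21
19^10 ≡ 1
Hence ord(19) = 10.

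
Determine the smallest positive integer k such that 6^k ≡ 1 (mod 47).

23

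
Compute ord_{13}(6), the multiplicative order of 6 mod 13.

12

ord(6) | φ(13) = 13 − 1 = 12 = 2^2 · 3.
Divisors of 12: 1, 2, 3, 4, 6, 12.
Test each divisor d:
6^1 ≡ 6 (mod 13)
6^2 ≡ 10 (mod 13)
6^3 ≡ 8 (mod 13)
6^4 ≡ 9 (mod 13)
6^6 ≡ 12 (mod 13)
6^12 ≡ 1 (mod 13) ✓
Hence ord(6) = 12.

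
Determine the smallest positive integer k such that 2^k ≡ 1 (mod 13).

12

By Lagrange's theorem, ord_13(2) divides φ(13) = 13 − 1 = 12 = 2^2 · 3.
Divisors of 12: 1, 2, 3, 4, 6, 12.
Check 2^d mod 13 for each divisor in increasing order:
2^1 ≡ 2
2^2 ≡ 4
2^3 ≡ 8
2^4 ≡ 3
2^6 ≡ 12
2^12 ≡ 1
So ord_13(2) = 12.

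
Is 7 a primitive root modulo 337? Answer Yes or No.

No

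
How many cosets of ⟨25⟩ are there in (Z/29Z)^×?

4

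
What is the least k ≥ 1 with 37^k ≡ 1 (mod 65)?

Since 37 ∈ (Z/65Z)^×, its order divides φ(65) = φ(5·13) = (5−1)·(13−1) = 4·12 = 48 = 2^4 · 3.
Divisors of 48: 1, 2, 3, 4, 6, 8, 12, 16, 24, 48.
Compute 37^d (mod 65) for the divisors d until we hit 1:
37^1 ≡ 37 (mod 65)
37^2 ≡ 4 (mod 65)
37^3 ≡ 18 (mod 65)
37^4 ≡ 16 (mod 65)
37^6 ≡ 64 (mod 65)
37^8 ≡ 61 (mod 65)
37^12 ≡ 1 (mod 65) ✓
Therefore the multiplicative order of 37 modulo 65 is 12.

12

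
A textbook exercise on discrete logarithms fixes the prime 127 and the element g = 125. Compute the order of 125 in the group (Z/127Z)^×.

ord(125) | φ(127) = 127 − 1 = 126 = 2 · 3^2 · 7.
Divisors of 126: 1, 2, 3, 6, 7, 9, 14, 18, 21, 42, 63, 126.
Compute 125^d (mod 127) for the divisors d until we hit 1:
125^1 ≡ 125 (mod 127)
125^2 ≡ 4 (mod 127)
125^3 ≡ 119 (mod 127)
125^6 ≡ 64 (mod 127)
125^7 ≡ 126 (mod 127)
125^9 ≡ 123 (mod 127)
125^14 ≡ 1 (mod 127) ✓
So ord_127(125) = 14.

14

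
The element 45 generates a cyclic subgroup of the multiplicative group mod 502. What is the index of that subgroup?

Since 45 ∈ (Z/502Z)^×, its order divides φ(502) = φ(2)·φ(251) = 1·250 = 250 = 2 · 5^3.
Divisors of 250: 1, 2, 5, 10, 25, 50, 125, 250.
Evaluate successive powers at the divisors of 250:
45^1 ≡ 45 (mod 502)
45^2 ≡ 17 (mod 502)
45^5 ≡ 455 (mod 502)
45^10 ≡ 201 (mod 502)
45^25 ≡ 219 (mod 502)
45^50 ≡ 271 (mod 502)
45^125 ≡ 1 (mod 502) ✓
Thus |⟨45⟩| = ord(45) = 125.
Index = |(Z/502Z)^×| / |⟨45⟩| = 250 / 125 = 2.

2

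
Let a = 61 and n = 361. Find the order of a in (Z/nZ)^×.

Since 61 ∈ (Z/361Z)^×, its order divides φ(361) = φ(19^2) = 19·(19−1) = 342 = 2 · 3^2 · 19.
Divisors of 342: 1, 2, 3, 6, 9, 18, 19, 38, 57, 114, 171, 342.
Evaluate successive powers at the divisors of 342:
61^1 ≡ 61 (mod 361)
61^2 ≡ 111 (mod 361)
61^3 ≡ 273 (mod 361)
61^6 ≡ 163 (mod 361)
61^9 ≡ 96 (mod 361)
61^18 ≡ 191 (mod 361)
61^19 ≡ 99 (mod 361)
61^38 ≡ 54 (mod 361)
61^57 ≡ 292 (mod 361)
61^114 ≡ 68 (mod 361)
61^171 ≡ 1 (mod 361) ✓
Therefore the multiplicative order of 61 modulo 361 is 171.

171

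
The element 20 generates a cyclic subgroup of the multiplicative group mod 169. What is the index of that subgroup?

1

The order of 20 must divide φ(169) = φ(13^2) = 13·(13−1) = 156 = 2^2 · 3 · 13.
Divisors of 156: 1, 2, 3, 4, 6, 12, 13, 26, 39, 52, 78, 156.
Compute 20^d (mod 169) for the divisors d until we hit 1:
20^1 ≡ 20
20^2 ≡ 62
20^3 ≡ 57
20^4 ≡ 126
20^6 ≡ 38
20^12 ≡ 92
20^13 ≡ 150
20^26 ≡ 23
20^39 ≡ 70
20^52 ≡ 22
20^78 ≡ 168
20^156 ≡ 1
Thus |⟨20⟩| = ord(20) = 156.
The index is φ(169) / ord(20) = 156 / 156 = 1.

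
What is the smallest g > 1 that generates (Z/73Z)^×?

5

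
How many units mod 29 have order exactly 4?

2

φ(29) = 29 − 1 = 28 = 2^2 · 7.
Since (Z/29Z)^× is cyclic of order 28, the number of elements of order d is φ(d) when d | 28 and 0 otherwise.
4 = 2^2 divides 28, and φ(4) = 2.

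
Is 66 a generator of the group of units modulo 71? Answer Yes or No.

No

φ(71) = 71 − 1 = 70 = 2 · 5 · 7.
66 is a primitive root mod 71 iff 66^(φ(71)/q) ≢ 1 for every prime q | φ(71), i.e. q ∈ {2, 5, 7}.
66^35 ≡ 70 (mod 71)  [q = 2: ≢ 1 ✓]
66^14 ≡ 57 (mod 71)  [q = 5: ≢ 1 ✓]
66^10 ≡ 1 (mod 71)  [q = 7: ≡ 1 ✗]
Since 66^10 ≡ 1, the order of 66 divides 10 < 70, so 66 is not a primitive root.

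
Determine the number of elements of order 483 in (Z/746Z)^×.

0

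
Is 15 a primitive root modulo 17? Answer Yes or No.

No

φ(17) = 17 − 1 = 16 = 2^4.
Test 15^(16/q) mod 17 for each prime factor q of 16:
15^8 ≡ 1 (mod 17)  [q = 2: ≡ 1 ✗]
Since 15^8 ≡ 1, the order of 15 divides 8 < 16, so 15 is not a primitive root.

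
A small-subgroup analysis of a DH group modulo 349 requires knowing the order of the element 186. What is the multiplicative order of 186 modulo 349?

116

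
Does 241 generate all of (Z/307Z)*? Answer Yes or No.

φ(307) = 307 − 1 = 306 = 2 · 3^2 · 17.
Test 241^(306/q) mod 307 for each prime factor q of 306:
241^153 ≡ 306 (mod 307)  [q = 2: ≢ 1 ✓]
241^102 ≡ 289 (mod 307)  [q = 3: ≢ 1 ✓]
241^18 ≡ 273 (mod 307)  [q = 17: ≢ 1 ✓]
None equal 1, so ord_307(241) = 306: 241 is a primitive root.

Yes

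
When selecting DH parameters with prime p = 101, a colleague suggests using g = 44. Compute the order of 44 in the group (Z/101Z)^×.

The order of 44 must divide φ(101) = 101 − 1 = 100 = 2^2 · 5^2.
Divisors of 100: 1, 2, 4, 5, 10, 20, 25, 50, 100.
Check 44^d mod 101 for each divisor in increasing order:
44^1 ≡ 44 (mod 101)
44^2 ≡ 17 (mod 101)
44^4 ≡ 87 (mod 101)
44^5 ≡ 91 (mod 101)
44^10 ≡ 100 (mod 101)
44^20 ≡ 1 (mod 101) ✓
Therefore the multiplicative order of 44 modulo 101 is 20.

20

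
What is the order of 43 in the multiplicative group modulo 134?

By Lagrange's theorem, ord_134(43) divides φ(134) = φ(2)·φ(67) = 1·66 = 66 = 2 · 3 · 11.
Divisors of 66: 1, 2, 3, 6, 11, 22, 33, 66.
Evaluate successive powers at the divisors of 66:
43^1 ≡ 43 (mod 134)
43^2 ≡ 107 (mod 134)
43^3 ≡ 45 (mod 134)
43^6 ≡ 15 (mod 134)
43^11 ≡ 133 (mod 134)
43^22 ≡ 1 (mod 134) ✓
Therefore the multiplicative order of 43 modulo 134 is 22.

22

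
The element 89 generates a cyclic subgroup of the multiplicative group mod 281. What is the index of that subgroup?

35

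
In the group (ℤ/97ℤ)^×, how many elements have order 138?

φ(97) = 97 − 1 = 96 = 2^5 · 3.
Since (Z/97Z)^× is cyclic of order 96, the number of elements of order d is φ(d) when d | 96 and 0 otherwise.
Since 138 ∤ 96, the count is 0.

0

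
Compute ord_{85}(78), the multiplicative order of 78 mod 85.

By Lagrange's theorem, ord_85(78) divides φ(85) = φ(5·17) = (5−1)·(17−1) = 4·16 = 64 = 2^6.
Divisors of 64: 1, 2, 4, 8, 16, 32, 64.
Evaluate successive powers at the divisors of 64:
78^1 ≡ 78
78^2 ≡ 49
78^4 ≡ 21
78^8 ≡ 16
78^16 ≡ 1
So ord_85(78) = 16.

16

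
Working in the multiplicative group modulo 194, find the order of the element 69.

ord(69) | φ(194) = φ(2)·φ(97) = 1·96 = 96 = 2^5 · 3.
Divisors of 96: 1, 2, 3, 4, 6, 8, 12, 16, 24, 32, 48, 96.
Compute 69^d (mod 194) for the divisors d until we hit 1:
69^1 ≡ 69
69^2 ≡ 105
69^3 ≡ 67
69^4 ≡ 161
69^6 ≡ 27
69^8 ≡ 119
69^12 ≡ 147
69^16 ≡ 193
69^24 ≡ 75
69^32 ≡ 1
The smallest such exponent is 32, so the order of 69 is 32.

32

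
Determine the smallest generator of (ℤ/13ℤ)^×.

2

φ(13) = 13 − 1 = 12 = 2^2 · 3.
g is a primitive root iff g^(12/q) ≢ 1 (mod 13) for each prime q ∈ {2, 3}.
g = 2: 2^6 ≡ 12; 2^4 ≡ 3 — none is 1, so 2 is a primitive root.
So 2 is the smallest generator of (Z/13Z)^×.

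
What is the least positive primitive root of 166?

5

φ(166) = φ(2)·φ(83) = 1·82 = 82 = 2 · 41.
Test candidates g = 2, 3, … against the prime factors q ∈ {2, 41} of φ(166): g is a generator iff g^(82/q) ≢ 1 for every such q.
g = 2: gcd(2, 166) = 2 > 1, not a unit — skip.
g = 3: 3^41 ≡ 1 — hits 1, so not a primitive root.
g = 4: gcd(4, 166) = 2 > 1, not a unit — skip.
g = 5: 5^41 ≡ 165; 5^2 ≡ 25 — none is 1, so 5 is a primitive root.
So 5 is the smallest generator of (Z/166Z)^×.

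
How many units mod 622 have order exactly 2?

1

φ(622) = φ(2)·φ(311) = 1·310 = 310 = 2 · 5 · 31.
In a cyclic group of order 310, there are φ(d) elements of order d for each divisor d of 310, and zero for non-divisors.
2 | 310, and φ(2) = 2 − 1 = 1.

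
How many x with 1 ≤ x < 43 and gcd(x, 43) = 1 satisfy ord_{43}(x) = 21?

φ(43) = 43 − 1 = 42 = 2 · 3 · 7.
In a cyclic group of order 42, there are φ(d) elements of order d for each divisor d of 42, and zero for non-divisors.
21 = 3 · 7 divides 42, and φ(21) = 12.

12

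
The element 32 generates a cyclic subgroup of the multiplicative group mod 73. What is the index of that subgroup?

8

Since 32 ∈ (Z/73Z)^×, its order divides φ(73) = 73 − 1 = 72 = 2^3 · 3^2.
Divisors of 72: 1, 2, 3, 4, 6, 8, 9, 12, 18, 24, 36, 72.
Compute 32^d (mod 73) for the divisors d until we hit 1:
32^1 ≡ 32 (mod 73)
32^2 ≡ 2 (mod 73)
32^3 ≡ 64 (mod 73)
32^4 ≡ 4 (mod 73)
32^6 ≡ 8 (mod 73)
32^8 ≡ 16 (mod 73)
32^9 ≡ 1 (mod 73) ✓
So ord_73(32) = 9, hence |⟨32⟩| = 9.
[(Z/73Z)^× : ⟨32⟩] = 72/9 = 8.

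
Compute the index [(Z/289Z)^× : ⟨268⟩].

The order of 268 must divide φ(289) = φ(17^2) = 17·(17−1) = 272 = 2^4 · 17.
Divisors of 272: 1, 2, 4, 8, 16, 17, 34, 68, 136, 272.
Evaluate successive powers at the divisors of 272:
268^1 ≡ 268
268^2 ≡ 152
268^4 ≡ 273
268^8 ≡ 256
268^16 ≡ 222
268^17 ≡ 251
268^34 ≡ 288
268^68 ≡ 1
Thus |⟨268⟩| = ord(268) = 68.
The index is φ(289) / ord(268) = 272 / 68 = 4.

4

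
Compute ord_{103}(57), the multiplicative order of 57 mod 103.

6

The order of 57 must divide φ(103) = 103 − 1 = 102 = 2 · 3 · 17.
Divisors of 102: 1, 2, 3, 6, 17, 34, 51, 102.
Test each divisor d:
57^1 ≡ 57 (mod 103)
57^2 ≡ 56 (mod 103)
57^3 ≡ 102 (mod 103)
57^6 ≡ 1 (mod 103) ✓
Therefore the multiplicative order of 57 modulo 103 is 6.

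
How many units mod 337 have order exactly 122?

0

φ(337) = 337 − 1 = 336 = 2^4 · 3 · 7.
(Z/337Z)^× is cyclic (|G| = 336); a cyclic group of order m has exactly φ(d) elements of each order d | m, and none otherwise.
122 does not divide 336, so no element of (Z/337Z)^× has order 122.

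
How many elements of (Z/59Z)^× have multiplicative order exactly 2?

1

φ(59) = 59 − 1 = 58 = 2 · 29.
Since (Z/59Z)^× is cyclic of order 58, the number of elements of order d is φ(d) when d | 58 and 0 otherwise.
2 | 58, and φ(2) = 2 − 1 = 1.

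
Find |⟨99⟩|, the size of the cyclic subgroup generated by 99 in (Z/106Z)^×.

13

By Lagrange's theorem, ord_106(99) divides φ(106) = φ(2)·φ(53) = 1·52 = 52 = 2^2 · 13.
Divisors of 52: 1, 2, 4, 13, 26, 52.
Check 99^d mod 106 for each divisor in increasing order:
99^1 ≡ 99 (mod 106)
99^2 ≡ 49 (mod 106)
99^4 ≡ 69 (mod 106)
99^13 ≡ 1 (mod 106) ✓
So ord_106(99) = 13.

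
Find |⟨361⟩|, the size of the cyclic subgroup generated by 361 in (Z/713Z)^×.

165

ord(361) | φ(713) = φ(23·31) = (23−1)·(31−1) = 22·30 = 660 = 2^2 · 3 · 5 · 11.
Divisors of 660: 1, 2, 3, 4, 5, 6, 10, 11, 12, 15, 20, 22, 30, 33, 44, 55, 60, 66, 110, 132, 165, 220, 330, 660.
Test each divisor d:
361^1 ≡ 361
361^2 ≡ 555
361^3 ≡ 2
361^4 ≡ 9
361^5 ≡ 397
361^6 ≡ 4
361^10 ≡ 36
361^11 ≡ 162
361^12 ≡ 16
361^15 ≡ 32
361^20 ≡ 583
361^22 ≡ 576
361^30 ≡ 311
361^33 ≡ 622
361^44 ≡ 231
361^55 ≡ 346
361^60 ≡ 466
361^66 ≡ 438
361^110 ≡ 645
361^132 ≡ 47
361^165 ≡ 1
So ord_713(361) = 165.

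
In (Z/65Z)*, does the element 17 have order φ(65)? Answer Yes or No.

No

65 = 5 · 13 is a product of two distinct odd primes, so (Z/65Z)^× ≅ (Z/5Z)^× × (Z/13Z)^× is not cyclic.
No primitive root modulo 65 exists; in particular 17 is not one.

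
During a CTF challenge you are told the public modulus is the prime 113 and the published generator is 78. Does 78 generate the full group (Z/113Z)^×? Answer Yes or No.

No

φ(113) = 113 − 1 = 112 = 2^4 · 7.
An element g generates (Z/113Z)^× iff g^(112/q) ≢ 1 (mod 113) for each prime q ∈ {2, 7}.
78^56 ≡ 112 (mod 113)  [q = 2: ≢ 1 ✓]
78^16 ≡ 1 (mod 113)  [q = 7: ≡ 1 ✗]
78^16 ≡ 1 shows ord(78) | 16, strictly less than φ(113); not a primitive root.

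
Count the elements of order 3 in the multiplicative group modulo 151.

2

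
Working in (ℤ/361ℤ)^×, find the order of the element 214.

171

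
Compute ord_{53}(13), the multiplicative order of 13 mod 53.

13

Since 13 ∈ (Z/53Z)^×, its order divides φ(53) = 53 − 1 = 52 = 2^2 · 13.
Divisors of 52: 1, 2, 4, 13, 26, 52.
Test each divisor d:
13^1 ≡ 13 (mod 53)
13^2 ≡ 10 (mod 53)
13^4 ≡ 47 (mod 53)
13^13 ≡ 1 (mod 53) ✓
The smallest such exponent is 13, so the order of 13 is 13.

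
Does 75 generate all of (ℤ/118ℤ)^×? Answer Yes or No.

φ(118) = φ(2)·φ(59) = 1·58 = 58 = 2 · 29.
It suffices to check that the order of 75 is not a proper divisor of 58: compute 75^(58/q) for q ∈ {2, 29}.
75^29 ≡ 1 (mod 118)  [q = 2: ≡ 1 ✗]
75^2 ≡ 79 (mod 118)  [q = 29: ≢ 1 ✓]
The check at q = 2 fails, so 75 generates a proper subgroup.

No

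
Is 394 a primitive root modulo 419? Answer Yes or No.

φ(419) = 419 − 1 = 418 = 2 · 11 · 19.
It suffices to check that the order of 394 is not a proper divisor of 418: compute 394^(418/q) for q ∈ {2, 11, 19}.
394^209 ≡ 418 (mod 419)  [q = 2: ≢ 1 ✓]
394^38 ≡ 169 (mod 419)  [q = 11: ≢ 1 ✓]
394^22 ≡ 329 (mod 419)  [q = 19: ≢ 1 ✓]
None equal 1, so ord_419(394) = 418: 394 is a primitive root.

Yes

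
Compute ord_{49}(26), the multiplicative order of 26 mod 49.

42

By Lagrange's theorem, ord_49(26) divides φ(49) = φ(7^2) = 7·(7−1) = 42 = 2 · 3 · 7.
Divisors of 42: 1, 2, 3, 6, 7, 14, 21, 42.
Check 26^d mod 49 for each divisor in increasing order:
26^1 ≡ 26 (mod 49)
26^2 ≡ 39 (mod 49)
26^3 ≡ 34 (mod 49)
26^6 ≡ 29 (mod 49)
26^7 ≡ 19 (mod 49)
26^14 ≡ 18 (mod 49)
26^21 ≡ 48 (mod 49)
26^42 ≡ 1 (mod 49) ✓
The smallest such exponent is 42, so the order of 26 is 42.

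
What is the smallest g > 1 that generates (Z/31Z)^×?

3

φ(31) = 31 − 1 = 30 = 2 · 3 · 5.
Test candidates g = 2, 3, … against the prime factors q ∈ {2, 3, 5} of φ(31): g is a generator iff g^(30/q) ≢ 1 for every such q.
g = 2: 2^15 ≡ 1 — hits 1, so not a primitive root.
g = 3: 3^15 ≡ 30; 3^10 ≡ 25; 3^6 ≡ 16 — none is 1, so 3 is a primitive root.
Hence the least primitive root of 31 is 3.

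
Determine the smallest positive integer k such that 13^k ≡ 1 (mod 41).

40

ord(13) | φ(41) = 41 − 1 = 40 = 2^3 · 5.
Divisors of 40: 1, 2, 4, 5, 8, 10, 20, 40.
Check 13^d mod 41 for each divisor in increasing order:
13^1 ≡ 13
13^2 ≡ 5
13^4 ≡ 25
13^5 ≡ 38
13^8 ≡ 10
13^10 ≡ 9
13^20 ≡ 40
13^40 ≡ 1
Hence ord(13) = 40.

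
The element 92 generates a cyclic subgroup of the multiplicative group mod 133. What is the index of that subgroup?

12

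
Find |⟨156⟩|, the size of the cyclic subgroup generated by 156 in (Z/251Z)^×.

125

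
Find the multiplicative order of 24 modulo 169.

Since 24 ∈ (Z/169Z)^×, its order divides φ(169) = φ(13^2) = 13·(13−1) = 156 = 2^2 · 3 · 13.
Divisors of 156: 1, 2, 3, 4, 6, 12, 13, 26, 39, 52, 78, 156.
Test each divisor d:
24^1 ≡ 24
24^2 ≡ 69
24^3 ≡ 135
24^4 ≡ 29
24^6 ≡ 142
24^12 ≡ 53
24^13 ≡ 89
24^26 ≡ 147
24^39 ≡ 70
24^52 ≡ 146
24^78 ≡ 168
24^156 ≡ 1
Hence ord(24) = 156.

156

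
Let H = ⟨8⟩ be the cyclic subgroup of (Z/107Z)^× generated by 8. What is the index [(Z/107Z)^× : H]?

1

The order of 8 must divide φ(107) = 107 − 1 = 106 = 2 · 53.
Divisors of 106: 1, 2, 53, 106.
Compute 8^d (mod 107) for the divisors d until we hit 1:
8^1 ≡ 8
8^2 ≡ 64
8^53 ≡ 106
8^106 ≡ 1
So ord_107(8) = 106, hence |⟨8⟩| = 106.
The index is φ(107) / ord(8) = 106 / 106 = 1.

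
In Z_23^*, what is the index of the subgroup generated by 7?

1

The order of 7 must divide φ(23) = 23 − 1 = 22 = 2 · 11.
Divisors of 22: 1, 2, 11, 22.
Test each divisor d:
7^1 ≡ 7 (mod 23)
7^2 ≡ 3 (mod 23)
7^11 ≡ 22 (mod 23)
7^22 ≡ 1 (mod 23) ✓
The order of 7 is 22, so the subgroup it generates has 22 elements.
Index = |(Z/23Z)^×| / |⟨7⟩| = 22 / 22 = 1.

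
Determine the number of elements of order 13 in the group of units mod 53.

φ(53) = 53 − 1 = 52 = 2^2 · 13.
In a cyclic group of order 52, there are φ(d) elements of order d for each divisor d of 52, and zero for non-divisors.
13 | 52, and φ(13) = 13 − 1 = 12.

12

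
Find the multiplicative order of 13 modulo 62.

The order of 13 must divide φ(62) = φ(2)·φ(31) = 1·30 = 30 = 2 · 3 · 5.
Divisors of 30: 1, 2, 3, 5, 6, 10, 15, 30.
Test each divisor d:
13^1 ≡ 13
13^2 ≡ 45
13^3 ≡ 27
13^5 ≡ 37
13^6 ≡ 47
13^10 ≡ 5
13^15 ≡ 61
13^30 ≡ 1
So ord_62(13) = 30.

30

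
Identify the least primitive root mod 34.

φ(34) = φ(2)·φ(17) = 1·16 = 16 = 2^4.
g is a primitive root iff g^(16/q) ≢ 1 (mod 34) for each prime q ∈ {2}.
g = 2: gcd(2, 34) = 2 > 1, not a unit — skip.
g = 3: 3^8 ≡ 33 — none is 1, so 3 is a primitive root.
The smallest primitive root modulo 34 is 3.

3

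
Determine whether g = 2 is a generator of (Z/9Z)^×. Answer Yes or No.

Yes

φ(9) = φ(3^2) = 3·(3−1) = 6 = 2 · 3.
It suffices to check that the order of 2 is not a proper divisor of 6: compute 2^(6/q) for q ∈ {2, 3}.
2^3 ≡ 8 (mod 9)  [q = 2: ≢ 1 ✓]
2^2 ≡ 4 (mod 9)  [q = 3: ≢ 1 ✓]
None equal 1, so ord_9(2) = 6: 2 is a primitive root.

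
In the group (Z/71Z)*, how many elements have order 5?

φ(71) = 71 − 1 = 70 = 2 · 5 · 7.
In a cyclic group of order 70, there are φ(d) elements of order d for each divisor d of 70, and zero for non-divisors.
5 | 70, and φ(5) = 5 − 1 = 4.

4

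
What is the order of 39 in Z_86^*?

By Lagrange's theorem, ord_86(39) divides φ(86) = φ(2)·φ(43) = 1·42 = 42 = 2 · 3 · 7.
Divisors of 42: 1, 2, 3, 6, 7, 14, 21, 42.
Evaluate successive powers at the divisors of 42:
39^1 ≡ 39 (mod 86)
39^2 ≡ 59 (mod 86)
39^3 ≡ 65 (mod 86)
39^6 ≡ 11 (mod 86)
39^7 ≡ 85 (mod 86)
39^14 ≡ 1 (mod 86) ✓
Therefore the multiplicative order of 39 modulo 86 is 14.

14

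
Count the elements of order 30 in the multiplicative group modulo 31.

8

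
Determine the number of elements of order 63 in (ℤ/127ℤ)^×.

36

φ(127) = 127 − 1 = 126 = 2 · 3^2 · 7.
Since (Z/127Z)^× is cyclic of order 126, the number of elements of order d is φ(d) when d | 126 and 0 otherwise.
63 = 3^2 · 7 divides 126, and φ(63) = 36.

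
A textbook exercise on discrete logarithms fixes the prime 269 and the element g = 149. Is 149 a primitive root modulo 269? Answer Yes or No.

φ(269) = 269 − 1 = 268 = 2^2 · 67.
Test 149^(268/q) mod 269 for each prime factor q of 268:
149^134 ≡ 1 (mod 269)  [q = 2: ≡ 1 ✗]
149^4 ≡ 5 (mod 269)  [q = 67: ≢ 1 ✓]
Since 149^134 ≡ 1, the order of 149 divides 134 < 268, so 149 is not a primitive root.

No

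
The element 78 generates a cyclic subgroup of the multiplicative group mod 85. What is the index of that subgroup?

4

By Lagrange's theorem, ord_85(78) divides φ(85) = φ(5·17) = (5−1)·(17−1) = 4·16 = 64 = 2^6.
Divisors of 64: 1, 2, 4, 8, 16, 32, 64.
Evaluate successive powers at the divisors of 64:
78^1 ≡ 78 (mod 85)
78^2 ≡ 49 (mod 85)
78^4 ≡ 21 (mod 85)
78^8 ≡ 16 (mod 85)
78^16 ≡ 1 (mod 85) ✓
Thus |⟨78⟩| = ord(78) = 16.
The index is φ(85) / ord(78) = 64 / 16 = 4.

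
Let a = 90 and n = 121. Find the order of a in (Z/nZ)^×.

110

By Lagrange's theorem, ord_121(90) divides φ(121) = φ(11^2) = 11·(11−1) = 110 = 2 · 5 · 11.
Divisors of 110: 1, 2, 5, 10, 11, 22, 55, 110.
Compute 90^d (mod 121) for the divisors d until we hit 1:
90^1 ≡ 90
90^2 ≡ 114
90^5 ≡ 54
90^10 ≡ 12
90^11 ≡ 112
90^22 ≡ 81
90^55 ≡ 120
90^110 ≡ 1
Therefore the multiplicative order of 90 modulo 121 is 110.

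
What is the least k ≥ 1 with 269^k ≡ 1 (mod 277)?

The order of 269 must divide φ(277) = 277 − 1 = 276 = 2^2 · 3 · 23.
Divisors of 276: 1, 2, 3, 4, 6, 12, 23, 46, 69, 92, 138, 276.
Evaluate successive powers at the divisors of 276:
269^1 ≡ 269
269^2 ≡ 64
269^3 ≡ 42
269^4 ≡ 218
269^6 ≡ 102
269^12 ≡ 155
269^23 ≡ 217
269^46 ≡ 276
269^69 ≡ 60
269^92 ≡ 1
Hence ord(269) = 92.

92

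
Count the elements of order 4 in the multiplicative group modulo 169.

2

φ(169) = φ(13^2) = 13·(13−1) = 156 = 2^2 · 3 · 13.
Since (Z/169Z)^× is cyclic of order 156, the number of elements of order d is φ(d) when d | 156 and 0 otherwise.
4 = 2^2 divides 156, and φ(4) = 2.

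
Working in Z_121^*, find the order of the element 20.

The order of 20 must divide φ(121) = φ(11^2) = 11·(11−1) = 110 = 2 · 5 · 11.
Divisors of 110: 1, 2, 5, 10, 11, 22, 55, 110.
Test each divisor d:
20^1 ≡ 20 (mod 121)
20^2 ≡ 37 (mod 121)
20^5 ≡ 34 (mod 121)
20^10 ≡ 67 (mod 121)
20^11 ≡ 9 (mod 121)
20^22 ≡ 81 (mod 121)
20^55 ≡ 1 (mod 121) ✓
The smallest such exponent is 55, so the order of 20 is 55.

55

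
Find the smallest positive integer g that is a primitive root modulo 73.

5

φ(73) = 73 − 1 = 72 = 2^3 · 3^2.
g is a primitive root iff g^(72/q) ≢ 1 (mod 73) for each prime q ∈ {2, 3}.
g = 2: 2^36 ≡ 1 — hits 1, so not a primitive root.
g = 3: 3^36 ≡ 1 — hits 1, so not a primitive root.
g = 4: 4^36 ≡ 1 — hits 1, so not a primitive root.
g = 5: 5^36 ≡ 72; 5^24 ≡ 8 — none is 1, so 5 is a primitive root.
The smallest primitive root modulo 73 is 5.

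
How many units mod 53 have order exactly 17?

0

φ(53) = 53 − 1 = 52 = 2^2 · 13.
(Z/53Z)^× is cyclic (|G| = 52); a cyclic group of order m has exactly φ(d) elements of each order d | m, and none otherwise.
17 does not divide 52, so no element of (Z/53Z)^× has order 17.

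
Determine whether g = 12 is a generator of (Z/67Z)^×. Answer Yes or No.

φ(67) = 67 − 1 = 66 = 2 · 3 · 11.
Test 12^(66/q) mod 67 for each prime factor q of 66:
12^33 ≡ 66 (mod 67)  [q = 2: ≢ 1 ✓]
12^22 ≡ 29 (mod 67)  [q = 3: ≢ 1 ✓]
12^6 ≡ 62 (mod 67)  [q = 11: ≢ 1 ✓]
None equal 1, so ord_67(12) = 66: 12 is a primitive root.

Yes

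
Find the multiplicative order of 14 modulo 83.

82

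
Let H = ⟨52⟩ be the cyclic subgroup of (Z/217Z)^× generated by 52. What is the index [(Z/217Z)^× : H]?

6

By Lagrange's theorem, ord_217(52) divides φ(217) = φ(7·31) = (7−1)·(31−1) = 6·30 = 180 = 2^2 · 3^2 · 5.
Divisors of 180: 1, 2, 3, 4, 5, 6, 9, 10, 12, 15, 18, 20, 30, 36, 45, 60, 90, 180.
Evaluate successive powers at the divisors of 180:
52^1 ≡ 52 (mod 217)
52^2 ≡ 100 (mod 217)
52^3 ≡ 209 (mod 217)
52^4 ≡ 18 (mod 217)
52^5 ≡ 68 (mod 217)
52^6 ≡ 64 (mod 217)
52^9 ≡ 139 (mod 217)
52^10 ≡ 67 (mod 217)
52^12 ≡ 190 (mod 217)
52^15 ≡ 216 (mod 217)
52^18 ≡ 8 (mod 217)
52^20 ≡ 149 (mod 217)
52^30 ≡ 1 (mod 217) ✓
Thus |⟨52⟩| = ord(52) = 30.
The index is φ(217) / ord(52) = 180 / 30 = 6.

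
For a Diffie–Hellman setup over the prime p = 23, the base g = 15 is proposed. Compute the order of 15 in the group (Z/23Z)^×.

22

The order of 15 must divide φ(23) = 23 − 1 = 22 = 2 · 11.
Divisors of 22: 1, 2, 11, 22.
Test each divisor d:
15^1 ≡ 15 (mod 23)
15^2 ≡ 18 (mod 23)
15^11 ≡ 22 (mod 23)
15^22 ≡ 1 (mod 23) ✓
So ord_23(15) = 22.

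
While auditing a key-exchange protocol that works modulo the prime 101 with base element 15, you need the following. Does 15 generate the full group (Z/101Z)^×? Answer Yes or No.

Yes

φ(101) = 101 − 1 = 100 = 2^2 · 5^2.
It suffices to check that the order of 15 is not a proper divisor of 100: compute 15^(100/q) for q ∈ {2, 5}.
15^50 ≡ 100 (mod 101)  [q = 2: ≢ 1 ✓]
15^20 ≡ 87 (mod 101)  [q = 5: ≢ 1 ✓]
None equal 1, so ord_101(15) = 100: 15 is a primitive root.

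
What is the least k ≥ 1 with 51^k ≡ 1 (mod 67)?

66

By Lagrange's theorem, ord_67(51) divides φ(67) = 67 − 1 = 66 = 2 · 3 · 11.
Divisors of 66: 1, 2, 3, 6, 11, 22, 33, 66.
Check 51^d mod 67 for each divisor in increasing order:
51^1 ≡ 51 (mod 67)
51^2 ≡ 55 (mod 67)
51^3 ≡ 58 (mod 67)
51^6 ≡ 14 (mod 67)
51^11 ≡ 38 (mod 67)
51^22 ≡ 37 (mod 67)
51^33 ≡ 66 (mod 67)
51^66 ≡ 1 (mod 67) ✓
Therefore the multiplicative order of 51 modulo 67 is 66.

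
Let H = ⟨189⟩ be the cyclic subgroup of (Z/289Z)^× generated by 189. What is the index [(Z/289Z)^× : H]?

2

ord(189) | φ(289) = φ(17^2) = 17·(17−1) = 272 = 2^4 · 17.
Divisors of 272: 1, 2, 4, 8, 16, 17, 34, 68, 136, 272.
Check 189^d mod 289 for each divisor in increasing order:
189^1 ≡ 189
189^2 ≡ 174
189^4 ≡ 220
189^8 ≡ 137
189^16 ≡ 273
189^17 ≡ 155
189^34 ≡ 38
189^68 ≡ 288
189^136 ≡ 1
So ord_289(189) = 136, hence |⟨189⟩| = 136.
Index = |(Z/289Z)^×| / |⟨189⟩| = 272 / 136 = 2.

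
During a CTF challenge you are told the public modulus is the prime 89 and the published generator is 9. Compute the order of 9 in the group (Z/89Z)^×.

By Lagrange's theorem, ord_89(9) divides φ(89) = 89 − 1 = 88 = 2^3 · 11.
Divisors of 88: 1, 2, 4, 8, 11, 22, 44, 88.
Check 9^d mod 89 for each divisor in increasing order:
9^1 ≡ 9 (mod 89)
9^2 ≡ 81 (mod 89)
9^4 ≡ 64 (mod 89)
9^8 ≡ 2 (mod 89)
9^11 ≡ 34 (mod 89)
9^22 ≡ 88 (mod 89)
9^44 ≡ 1 (mod 89) ✓
Therefore the multiplicative order of 9 modulo 89 is 44.

44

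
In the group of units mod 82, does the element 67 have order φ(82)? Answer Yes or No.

φ(82) = φ(2)·φ(41) = 1·40 = 40 = 2^3 · 5.
67 is a primitive root mod 82 iff 67^(φ(82)/q) ≢ 1 for every prime q | φ(82), i.e. q ∈ {2, 5}.
67^20 ≡ 81 (mod 82)  [q = 2: ≢ 1 ✓]
67^8 ≡ 59 (mod 82)  [q = 5: ≢ 1 ✓]
None equal 1, so ord_82(67) = 40: 67 is a primitive root.

Yes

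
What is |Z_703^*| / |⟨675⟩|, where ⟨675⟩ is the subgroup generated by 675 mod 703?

36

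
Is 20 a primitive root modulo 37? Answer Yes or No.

Yes

φ(37) = 37 − 1 = 36 = 2^2 · 3^2.
20 is a primitive root mod 37 iff 20^(φ(37)/q) ≢ 1 for every prime q | φ(37), i.e. q ∈ {2, 3}.
20^18 ≡ 36 (mod 37)  [q = 2: ≢ 1 ✓]
20^12 ≡ 26 (mod 37)  [q = 3: ≢ 1 ✓]
Every test exponent gives a nontrivial residue, hence 20 generates the full group.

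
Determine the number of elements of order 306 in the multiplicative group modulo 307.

96

φ(307) = 307 − 1 = 306 = 2 · 3^2 · 17.
Since (Z/307Z)^× is cyclic of order 306, the number of elements of order d is φ(d) when d | 306 and 0 otherwise.
306 = 2 · 3^2 · 17 divides 306, and φ(306) = 96.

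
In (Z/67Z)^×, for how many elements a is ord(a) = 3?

2

φ(67) = 67 − 1 = 66 = 2 · 3 · 11.
Since (Z/67Z)^× is cyclic of order 66, the number of elements of order d is φ(d) when d | 66 and 0 otherwise.
3 | 66, and φ(3) = 3 − 1 = 2.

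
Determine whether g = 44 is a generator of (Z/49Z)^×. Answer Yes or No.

φ(49) = φ(7^2) = 7·(7−1) = 42 = 2 · 3 · 7.
It suffices to check that the order of 44 is not a proper divisor of 42: compute 44^(42/q) for q ∈ {2, 3, 7}.
44^21 ≡ 1 (mod 49)  [q = 2: ≡ 1 ✗]
44^14 ≡ 18 (mod 49)  [q = 3: ≢ 1 ✓]
44^6 ≡ 43 (mod 49)  [q = 7: ≢ 1 ✓]
Since 44^21 ≡ 1, the order of 44 divides 21 < 42, so 44 is not a primitive root.

No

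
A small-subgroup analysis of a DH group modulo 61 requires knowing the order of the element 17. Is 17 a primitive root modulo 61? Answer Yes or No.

Yes

φ(61) = 61 − 1 = 60 = 2^2 · 3 · 5.
It suffices to check that the order of 17 is not a proper divisor of 60: compute 17^(60/q) for q ∈ {2, 3, 5}.
17^30 ≡ 60 (mod 61)  [q = 2: ≢ 1 ✓]
17^20 ≡ 13 (mod 61)  [q = 3: ≢ 1 ✓]
17^12 ≡ 20 (mod 61)  [q = 5: ≢ 1 ✓]
Every test exponent gives a nontrivial residue, hence 17 generates the full group.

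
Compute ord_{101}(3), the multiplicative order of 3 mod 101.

100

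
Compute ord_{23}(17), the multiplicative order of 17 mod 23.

22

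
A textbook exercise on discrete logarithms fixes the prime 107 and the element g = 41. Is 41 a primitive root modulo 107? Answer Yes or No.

No

φ(107) = 107 − 1 = 106 = 2 · 53.
It suffices to check that the order of 41 is not a proper divisor of 106: compute 41^(106/q) for q ∈ {2, 53}.
41^53 ≡ 1 (mod 107)  [q = 2: ≡ 1 ✗]
41^2 ≡ 76 (mod 107)  [q = 53: ≢ 1 ✓]
Since 41^53 ≡ 1, the order of 41 divides 53 < 106, so 41 is not a primitive root.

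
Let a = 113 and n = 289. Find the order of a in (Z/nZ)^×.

ord(113) | φ(289) = φ(17^2) = 17·(17−1) = 272 = 2^4 · 17.
Divisors of 272: 1, 2, 4, 8, 16, 17, 34, 68, 136, 272.
Test each divisor d:
113^1 ≡ 113 (mod 289)
113^2 ≡ 53 (mod 289)
113^4 ≡ 208 (mod 289)
113^8 ≡ 203 (mod 289)
113^16 ≡ 171 (mod 289)
113^17 ≡ 249 (mod 289)
113^34 ≡ 155 (mod 289)
113^68 ≡ 38 (mod 289)
113^136 ≡ 288 (mod 289)
113^272 ≡ 1 (mod 289) ✓
Therefore the multiplicative order of 113 modulo 289 is 272.

272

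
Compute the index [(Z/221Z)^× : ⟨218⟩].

By Lagrange's theorem, ord_221(218) divides φ(221) = φ(13·17) = (13−1)·(17−1) = 12·16 = 192 = 2^6 · 3.
Divisors of 192: 1, 2, 3, 4, 6, 8, 12, 16, 24, 32, 48, 64, 96, 192.
Compute 218^d (mod 221) for the divisors d until we hit 1:
218^1 ≡ 218 (mod 221)
218^2 ≡ 9 (mod 221)
218^3 ≡ 194 (mod 221)
218^4 ≡ 81 (mod 221)
218^6 ≡ 66 (mod 221)
218^8 ≡ 152 (mod 221)
218^12 ≡ 157 (mod 221)
218^16 ≡ 120 (mod 221)
218^24 ≡ 118 (mod 221)
218^32 ≡ 35 (mod 221)
218^48 ≡ 1 (mod 221) ✓
Thus |⟨218⟩| = ord(218) = 48.
[(Z/221Z)^× : ⟨218⟩] = 192/48 = 4.

4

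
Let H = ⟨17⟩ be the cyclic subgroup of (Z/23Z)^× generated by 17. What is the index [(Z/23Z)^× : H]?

1

By Lagrange's theorem, ord_23(17) divides φ(23) = 23 − 1 = 22 = 2 · 11.
Divisors of 22: 1, 2, 11, 22.
Check 17^d mod 23 for each divisor in increasing order:
17^1 ≡ 17 (mod 23)
17^2 ≡ 13 (mod 23)
17^11 ≡ 22 (mod 23)
17^22 ≡ 1 (mod 23) ✓
The order of 17 is 22, so the subgroup it generates has 22 elements.
Index = |(Z/23Z)^×| / |⟨17⟩| = 22 / 22 = 1.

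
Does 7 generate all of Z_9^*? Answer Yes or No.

φ(9) = φ(3^2) = 3·(3−1) = 6 = 2 · 3.
It suffices to check that the order of 7 is not a proper divisor of 6: compute 7^(6/q) for q ∈ {2, 3}.
7^3 ≡ 1 (mod 9)  [q = 2: ≡ 1 ✗]
7^2 ≡ 4 (mod 9)  [q = 3: ≢ 1 ✓]
Since 7^3 ≡ 1, the order of 7 divides 3 < 6, so 7 is not a primitive root.

No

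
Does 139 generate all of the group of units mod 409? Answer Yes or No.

No

φ(409) = 409 − 1 = 408 = 2^3 · 3 · 17.
139 is a primitive root mod 409 iff 139^(φ(409)/q) ≢ 1 for every prime q | φ(409), i.e. q ∈ {2, 3, 17}.
139^204 ≡ 1 (mod 409)  [q = 2: ≡ 1 ✗]
139^136 ≡ 355 (mod 409)  [q = 3: ≢ 1 ✓]
139^24 ≡ 6 (mod 409)  [q = 17: ≢ 1 ✓]
The check at q = 2 fails, so 139 generates a proper subgroup.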